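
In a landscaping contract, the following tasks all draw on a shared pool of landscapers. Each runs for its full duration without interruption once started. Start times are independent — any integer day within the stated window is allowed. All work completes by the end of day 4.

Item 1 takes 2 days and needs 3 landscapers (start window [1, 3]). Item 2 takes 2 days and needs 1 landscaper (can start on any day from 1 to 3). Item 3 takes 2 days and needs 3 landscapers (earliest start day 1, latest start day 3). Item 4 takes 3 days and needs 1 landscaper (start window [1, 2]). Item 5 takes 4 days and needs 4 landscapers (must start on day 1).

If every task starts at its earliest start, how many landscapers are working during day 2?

At early start, day 2 has: Item 1, Item 2, Item 3, Item 4, Item 5.
Demand: 3 + 1 + 3 + 1 + 4 = 12.

12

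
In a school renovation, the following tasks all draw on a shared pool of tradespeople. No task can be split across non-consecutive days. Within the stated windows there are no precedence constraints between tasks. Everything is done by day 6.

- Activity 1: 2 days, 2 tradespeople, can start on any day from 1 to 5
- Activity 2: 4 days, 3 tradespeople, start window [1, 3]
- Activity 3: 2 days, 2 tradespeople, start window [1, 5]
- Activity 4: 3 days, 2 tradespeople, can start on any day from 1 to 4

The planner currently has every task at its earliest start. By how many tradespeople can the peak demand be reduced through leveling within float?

4

Early-start peak: d1:9  d2:9  d3:5  d4:3  d5:0  d6:0 ⇒ 9.
Leveled (Activity 1@1, Activity 2@1, Activity 3@5, Activity 4@3): d1:5  d2:5  d3:5  d4:5  d5:4  d6:2 ⇒ 5.
Reduction 9 − 5 = 4.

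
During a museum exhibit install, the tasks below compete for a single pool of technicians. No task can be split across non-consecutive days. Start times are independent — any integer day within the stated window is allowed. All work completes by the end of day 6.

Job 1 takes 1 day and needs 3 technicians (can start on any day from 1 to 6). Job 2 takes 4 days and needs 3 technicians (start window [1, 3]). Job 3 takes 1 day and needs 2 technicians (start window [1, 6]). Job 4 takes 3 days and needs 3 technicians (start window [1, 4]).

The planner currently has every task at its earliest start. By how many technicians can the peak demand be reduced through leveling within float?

5

Early-start peak: d1:11  d2:6  d3:6  d4:3  d5:0  d6:0 ⇒ 11.
Leveled (Job 1@1, Job 2@1, Job 3@2, Job 4@3): d1:6  d2:5  d3:6  d4:6  d5:3  d6:0 ⇒ 6.
Reduction 11 − 6 = 5.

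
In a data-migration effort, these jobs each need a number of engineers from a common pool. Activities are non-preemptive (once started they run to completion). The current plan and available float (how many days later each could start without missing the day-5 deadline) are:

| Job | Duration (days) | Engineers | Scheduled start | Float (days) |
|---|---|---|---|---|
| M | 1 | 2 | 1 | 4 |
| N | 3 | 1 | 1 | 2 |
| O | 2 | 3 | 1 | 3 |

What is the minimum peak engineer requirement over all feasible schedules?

3

Early-start (M@1, N@1, O@1) gives peak 6: d1:6  d2:4  d3:1  d4:0  d5:0.
Shift O→4.
Schedule M@1, N@1, O@4: d1:3  d2:1  d3:1  d4:3  d5:3 — peak 3.
Total engineer-days = 11 over 5 days ⇒ peak ≥ ⌈11/5⌉ = 3, so 3 is optimal.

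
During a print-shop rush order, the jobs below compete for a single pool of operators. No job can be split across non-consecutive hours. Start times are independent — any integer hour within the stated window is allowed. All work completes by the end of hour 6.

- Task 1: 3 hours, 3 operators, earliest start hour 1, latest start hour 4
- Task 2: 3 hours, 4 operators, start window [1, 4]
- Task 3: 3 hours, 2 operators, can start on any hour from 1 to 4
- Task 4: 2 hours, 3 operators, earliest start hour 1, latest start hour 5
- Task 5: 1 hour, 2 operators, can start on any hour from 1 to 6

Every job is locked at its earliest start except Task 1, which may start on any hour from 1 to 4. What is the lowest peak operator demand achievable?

11

Task 1@1: h1:14  h2:12  h3:9  h4:0  h5:0  h6:0 → peak 14
Task 1@2: h1:11  h2:12  h3:9  h4:3  h5:0  h6:0 → peak 12
Task 1@3: h1:11  h2:9  h3:9  h4:3  h5:3  h6:0 → peak 11
Task 1@4: h1:11  h2:9  h3:6  h4:3  h5:3  h6:3 → peak 11
Best is Task 1@3, peak 11.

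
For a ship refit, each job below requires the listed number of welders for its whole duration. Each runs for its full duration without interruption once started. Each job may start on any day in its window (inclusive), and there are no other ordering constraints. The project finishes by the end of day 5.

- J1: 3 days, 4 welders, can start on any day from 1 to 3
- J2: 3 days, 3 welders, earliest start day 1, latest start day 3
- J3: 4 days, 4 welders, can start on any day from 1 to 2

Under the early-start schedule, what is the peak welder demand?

Early-start schedule: J1@1, J2@1, J3@1.
Load per day: day 1: 11, day 2: 11, day 3: 11, day 4: 4, day 5: 0.
Peak is 11.

11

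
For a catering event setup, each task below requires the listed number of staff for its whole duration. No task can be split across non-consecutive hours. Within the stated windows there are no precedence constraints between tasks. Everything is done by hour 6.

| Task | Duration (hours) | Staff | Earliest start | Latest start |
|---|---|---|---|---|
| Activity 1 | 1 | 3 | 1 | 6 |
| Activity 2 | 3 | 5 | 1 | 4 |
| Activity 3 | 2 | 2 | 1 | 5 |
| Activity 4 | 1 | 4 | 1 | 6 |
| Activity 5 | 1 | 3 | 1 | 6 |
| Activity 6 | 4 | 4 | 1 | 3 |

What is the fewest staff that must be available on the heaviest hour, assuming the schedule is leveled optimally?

9

Early-start (Activity 1@1, Activity 2@1, Activity 3@1, Activity 4@1, Activity 5@1, Activity 6@1) gives peak 21: h1:21  h2:11  h3:9  h4:4  h5:0  h6:0.
Shift Activity 3→4, Activity 4→2, Activity 5→4, Activity 6→3.
Schedule Activity 1@1, Activity 2@1, Activity 3@4, Activity 4@2, Activity 5@4, Activity 6@3: h1:8  h2:9  h3:9  h4:9  h5:6  h6:4 — peak 9.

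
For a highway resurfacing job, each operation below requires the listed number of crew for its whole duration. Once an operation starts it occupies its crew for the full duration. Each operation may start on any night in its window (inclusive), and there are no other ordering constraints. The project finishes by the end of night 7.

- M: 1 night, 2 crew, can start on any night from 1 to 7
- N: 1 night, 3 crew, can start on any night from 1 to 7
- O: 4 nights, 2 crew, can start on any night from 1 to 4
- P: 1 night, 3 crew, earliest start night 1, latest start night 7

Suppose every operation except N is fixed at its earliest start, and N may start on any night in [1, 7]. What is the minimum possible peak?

7

N@1: n1:10  n2:2  n3:2  n4:2  n5:0  n6:0  n7:0 → peak 10
N@2: n1:7  n2:5  n3:2  n4:2  n5:0  n6:0  n7:0 → peak 7
N@3: n1:7  n2:2  n3:5  n4:2  n5:0  n6:0  n7:0 → peak 7
N@4: n1:7  n2:2  n3:2  n4:5  n5:0  n6:0  n7:0 → peak 7
N@5: n1:7  n2:2  n3:2  n4:2  n5:3  n6:0  n7:0 → peak 7
N@6: n1:7  n2:2  n3:2  n4:2  n5:0  n6:3  n7:0 → peak 7
N@7: n1:7  n2:2  n3:2  n4:2  n5:0  n6:0  n7:3 → peak 7
Best is N@2, peak 7.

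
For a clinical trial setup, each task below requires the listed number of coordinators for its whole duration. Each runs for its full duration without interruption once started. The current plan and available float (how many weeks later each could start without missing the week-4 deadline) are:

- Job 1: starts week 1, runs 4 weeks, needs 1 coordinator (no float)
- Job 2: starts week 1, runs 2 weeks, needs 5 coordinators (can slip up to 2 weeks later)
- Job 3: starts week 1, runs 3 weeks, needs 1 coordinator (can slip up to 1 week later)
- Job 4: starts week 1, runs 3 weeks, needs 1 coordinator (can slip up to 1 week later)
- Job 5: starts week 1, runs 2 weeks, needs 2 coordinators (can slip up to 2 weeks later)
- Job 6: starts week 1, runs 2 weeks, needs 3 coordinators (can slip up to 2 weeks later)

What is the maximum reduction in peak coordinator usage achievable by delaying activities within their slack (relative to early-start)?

Early-start peak: w1:13  w2:13  w3:3  w4:1 ⇒ 13.
Leveled (Job 1@1, Job 2@1, Job 3@1, Job 4@1, Job 5@3, Job 6@3): w1:8  w2:8  w3:8  w4:6 ⇒ 8.
Reduction 13 − 8 = 5.

5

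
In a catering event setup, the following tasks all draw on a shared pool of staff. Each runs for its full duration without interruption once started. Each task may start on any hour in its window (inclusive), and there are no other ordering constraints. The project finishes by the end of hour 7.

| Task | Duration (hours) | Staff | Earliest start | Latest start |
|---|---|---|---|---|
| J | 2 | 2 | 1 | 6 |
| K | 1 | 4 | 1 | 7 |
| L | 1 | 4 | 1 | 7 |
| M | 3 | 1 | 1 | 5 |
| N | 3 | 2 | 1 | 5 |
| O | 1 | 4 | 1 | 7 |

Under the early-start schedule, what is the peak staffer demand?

Early-start schedule: J@1, K@1, L@1, M@1, N@1, O@1.
Load per hour: hour 1: 17, hour 2: 5, hour 3: 3, hour 4: 0, hour 5: 0, hour 6: 0, hour 7: 0.
Peak is 17.

17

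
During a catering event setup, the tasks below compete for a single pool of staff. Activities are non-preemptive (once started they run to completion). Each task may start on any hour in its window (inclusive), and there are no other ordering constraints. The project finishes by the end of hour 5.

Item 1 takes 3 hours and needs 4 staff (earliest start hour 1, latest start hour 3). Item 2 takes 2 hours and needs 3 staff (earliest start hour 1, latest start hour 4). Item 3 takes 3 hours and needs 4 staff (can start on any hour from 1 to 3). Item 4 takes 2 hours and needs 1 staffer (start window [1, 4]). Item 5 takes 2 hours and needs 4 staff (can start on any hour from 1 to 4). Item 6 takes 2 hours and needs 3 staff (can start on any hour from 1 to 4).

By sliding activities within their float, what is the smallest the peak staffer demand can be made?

10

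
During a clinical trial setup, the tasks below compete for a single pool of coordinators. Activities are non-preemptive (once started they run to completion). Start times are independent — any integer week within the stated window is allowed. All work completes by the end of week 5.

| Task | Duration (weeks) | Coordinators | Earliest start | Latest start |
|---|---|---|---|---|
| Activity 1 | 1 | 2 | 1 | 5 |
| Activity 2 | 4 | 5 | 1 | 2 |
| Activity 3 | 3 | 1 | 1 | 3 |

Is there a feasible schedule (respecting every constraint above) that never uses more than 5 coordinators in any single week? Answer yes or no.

The minimum achievable peak is 6; 5 < 6, so no feasible schedule stays within the cap.

no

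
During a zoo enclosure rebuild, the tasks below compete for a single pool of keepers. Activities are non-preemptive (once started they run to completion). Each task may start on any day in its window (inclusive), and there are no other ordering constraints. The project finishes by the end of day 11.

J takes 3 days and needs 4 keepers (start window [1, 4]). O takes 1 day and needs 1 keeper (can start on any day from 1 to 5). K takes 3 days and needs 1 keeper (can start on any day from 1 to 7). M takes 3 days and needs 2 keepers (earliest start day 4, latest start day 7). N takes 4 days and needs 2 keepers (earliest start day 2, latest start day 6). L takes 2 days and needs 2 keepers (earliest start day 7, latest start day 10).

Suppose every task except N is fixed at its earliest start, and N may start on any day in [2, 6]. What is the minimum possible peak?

N@2: d1:6  d2:7  d3:7  d4:4  d5:4  d6:2  d7:2  d8:2  d9:0  d10:0  d11:0 → peak 7
N@3: d1:6  d2:5  d3:7  d4:4  d5:4  d6:4  d7:2  d8:2  d9:0  d10:0  d11:0 → peak 7
N@4: d1:6  d2:5  d3:5  d4:4  d5:4  d6:4  d7:4  d8:2  d9:0  d10:0  d11:0 → peak 6
N@5: d1:6  d2:5  d3:5  d4:2  d5:4  d6:4  d7:4  d8:4  d9:0  d10:0  d11:0 → peak 6
N@6: d1:6  d2:5  d3:5  d4:2  d5:2  d6:4  d7:4  d8:4  d9:2  d10:0  d11:0 → peak 6
Best is N@4, peak 6.

6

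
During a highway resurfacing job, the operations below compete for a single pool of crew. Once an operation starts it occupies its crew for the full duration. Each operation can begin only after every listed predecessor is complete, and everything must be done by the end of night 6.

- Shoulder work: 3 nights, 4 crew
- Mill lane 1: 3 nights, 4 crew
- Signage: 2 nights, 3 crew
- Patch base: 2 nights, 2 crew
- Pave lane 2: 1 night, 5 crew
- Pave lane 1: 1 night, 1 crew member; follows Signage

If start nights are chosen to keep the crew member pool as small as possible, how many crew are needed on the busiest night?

8

Early-start (Shoulder work@1, Mill lane 1@1, Signage@1, Patch base@1, Pave lane 2@1, Pave lane 1@3) gives peak 18: n1:18  n2:13  n3:9  n4:0  n5:0  n6:0.
Shift Signage→4, Patch base→4, Pave lane 2→6, Pave lane 1→6.
Schedule Shoulder work@1, Mill lane 1@1, Signage@4, Patch base@4, Pave lane 2@6, Pave lane 1@6: n1:8  n2:8  n3:8  n4:5  n5:5  n6:6 — peak 8.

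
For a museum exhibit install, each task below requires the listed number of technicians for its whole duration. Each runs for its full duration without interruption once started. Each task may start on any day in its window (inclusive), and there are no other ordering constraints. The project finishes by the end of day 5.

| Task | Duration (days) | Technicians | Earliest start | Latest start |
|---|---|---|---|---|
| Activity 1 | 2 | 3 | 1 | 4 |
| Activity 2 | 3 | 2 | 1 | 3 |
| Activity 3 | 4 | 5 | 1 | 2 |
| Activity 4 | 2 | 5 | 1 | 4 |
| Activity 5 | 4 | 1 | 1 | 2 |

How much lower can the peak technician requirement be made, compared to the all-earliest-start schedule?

Early-start peak: d1:16  d2:16  d3:8  d4:6  d5:0 ⇒ 16.
Leveled (Activity 1@1, Activity 2@1, Activity 3@1, Activity 4@4, Activity 5@1): d1:11  d2:11  d3:8  d4:11  d5:5 ⇒ 11.
Reduction 16 − 11 = 5.

5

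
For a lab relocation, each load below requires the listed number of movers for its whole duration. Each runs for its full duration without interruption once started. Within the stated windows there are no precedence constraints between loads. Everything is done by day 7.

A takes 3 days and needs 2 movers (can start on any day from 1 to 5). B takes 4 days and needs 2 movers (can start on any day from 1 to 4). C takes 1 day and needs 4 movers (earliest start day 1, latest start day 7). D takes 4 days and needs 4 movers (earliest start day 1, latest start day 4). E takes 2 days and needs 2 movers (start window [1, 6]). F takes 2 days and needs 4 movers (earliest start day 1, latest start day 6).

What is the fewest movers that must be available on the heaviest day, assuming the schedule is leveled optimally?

8

Early-start (A@1, B@1, C@1, D@1, E@1, F@1) gives peak 18: d1:18  d2:14  d3:8  d4:6  d5:0  d6:0  d7:0.
Shift D→2, E→4, F→6.
Schedule A@1, B@1, C@1, D@2, E@4, F@6: d1:8  d2:8  d3:8  d4:8  d5:6  d6:4  d7:4 — peak 8.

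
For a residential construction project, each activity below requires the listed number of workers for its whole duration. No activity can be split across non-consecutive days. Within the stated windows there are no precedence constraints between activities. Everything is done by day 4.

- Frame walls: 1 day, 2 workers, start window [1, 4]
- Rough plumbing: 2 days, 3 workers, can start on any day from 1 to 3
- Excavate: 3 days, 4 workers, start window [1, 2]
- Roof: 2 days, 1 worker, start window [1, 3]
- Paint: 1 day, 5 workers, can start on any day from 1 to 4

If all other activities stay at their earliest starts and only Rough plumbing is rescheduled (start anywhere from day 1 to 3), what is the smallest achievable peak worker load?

Rough plumbing@1: d1:15  d2:8  d3:4  d4:0 → peak 15
Rough plumbing@2: d1:12  d2:8  d3:7  d4:0 → peak 12
Rough plumbing@3: d1:12  d2:5  d3:7  d4:3 → peak 12
Best is Rough plumbing@2, peak 12.

12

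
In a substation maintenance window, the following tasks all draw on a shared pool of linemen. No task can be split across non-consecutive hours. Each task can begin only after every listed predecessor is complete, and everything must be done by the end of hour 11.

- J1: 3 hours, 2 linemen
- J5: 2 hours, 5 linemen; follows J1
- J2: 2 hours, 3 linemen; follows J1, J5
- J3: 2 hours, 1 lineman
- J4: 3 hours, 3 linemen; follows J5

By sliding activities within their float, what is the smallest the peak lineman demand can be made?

5

Early-start (J1@1, J5@4, J2@6, J3@1, J4@6) gives peak 6: h1:3  h2:3  h3:2  h4:5  h5:5  h6:6  h7:6  h8:3  h9:0  h10:0  h11:0.
Shift J4→8.
Schedule J1@1, J5@4, J2@6, J3@1, J4@8: h1:3  h2:3  h3:2  h4:5  h5:5  h6:3  h7:3  h8:3  h9:3  h10:3  h11:0 — peak 5.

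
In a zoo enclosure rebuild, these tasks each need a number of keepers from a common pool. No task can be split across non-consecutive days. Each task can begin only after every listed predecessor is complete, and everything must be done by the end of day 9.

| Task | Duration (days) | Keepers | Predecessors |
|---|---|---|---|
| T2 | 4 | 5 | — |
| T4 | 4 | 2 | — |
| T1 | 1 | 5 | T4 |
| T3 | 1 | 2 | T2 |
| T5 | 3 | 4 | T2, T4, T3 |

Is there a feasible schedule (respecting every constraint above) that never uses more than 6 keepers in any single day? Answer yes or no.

no

The minimum achievable peak is 7; 6 < 7, so no feasible schedule stays within the cap.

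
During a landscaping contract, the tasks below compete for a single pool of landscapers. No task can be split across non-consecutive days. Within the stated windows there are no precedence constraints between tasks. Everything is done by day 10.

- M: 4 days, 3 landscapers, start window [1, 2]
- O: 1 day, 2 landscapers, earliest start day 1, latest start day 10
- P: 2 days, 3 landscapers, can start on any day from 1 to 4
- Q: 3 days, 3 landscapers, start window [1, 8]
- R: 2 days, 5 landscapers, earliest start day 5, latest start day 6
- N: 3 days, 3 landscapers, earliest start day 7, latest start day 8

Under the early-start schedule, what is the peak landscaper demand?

Early-start schedule: M@1, O@1, P@1, Q@1, R@5, N@7.
Load per day: day 1: 11, day 2: 9, day 3: 6, day 4: 3, day 5: 5, day 6: 5, day 7: 3, day 8: 3, day 9: 3, day 10: 0.
Peak is 11.

11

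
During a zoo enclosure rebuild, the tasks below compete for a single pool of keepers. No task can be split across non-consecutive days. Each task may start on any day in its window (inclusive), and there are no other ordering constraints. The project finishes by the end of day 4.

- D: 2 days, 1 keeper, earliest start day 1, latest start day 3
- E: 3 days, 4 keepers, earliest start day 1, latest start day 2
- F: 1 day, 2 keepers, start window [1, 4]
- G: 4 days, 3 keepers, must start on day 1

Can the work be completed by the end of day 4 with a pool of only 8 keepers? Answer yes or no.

yes

Schedule D@1, E@1, F@4, G@1: d1:8  d2:8  d3:7  d4:5 — peak 8 ≤ 8.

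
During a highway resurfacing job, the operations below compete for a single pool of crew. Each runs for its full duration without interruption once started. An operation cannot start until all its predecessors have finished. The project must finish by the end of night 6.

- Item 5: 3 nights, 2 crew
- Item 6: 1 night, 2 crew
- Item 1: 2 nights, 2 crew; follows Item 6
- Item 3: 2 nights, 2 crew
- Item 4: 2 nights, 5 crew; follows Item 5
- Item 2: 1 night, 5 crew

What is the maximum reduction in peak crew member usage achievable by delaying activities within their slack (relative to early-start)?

Early-start peak: n1:11  n2:6  n3:4  n4:5  n5:5  n6:0 ⇒ 11.
Leveled (Item 5@1, Item 6@1, Item 1@2, Item 3@1, Item 4@4, Item 2@6): n1:6  n2:6  n3:4  n4:5  n5:5  n6:5 ⇒ 6.
Reduction 11 − 6 = 5.

5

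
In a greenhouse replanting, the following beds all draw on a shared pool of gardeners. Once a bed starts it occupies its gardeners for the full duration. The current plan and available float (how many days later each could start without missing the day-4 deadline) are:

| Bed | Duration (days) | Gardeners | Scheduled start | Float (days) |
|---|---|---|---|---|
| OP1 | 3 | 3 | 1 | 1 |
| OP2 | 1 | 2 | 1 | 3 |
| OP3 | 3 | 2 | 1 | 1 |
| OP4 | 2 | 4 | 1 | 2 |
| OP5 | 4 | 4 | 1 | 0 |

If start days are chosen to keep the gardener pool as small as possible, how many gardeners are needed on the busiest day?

Early-start (OP1@1, OP2@1, OP3@1, OP4@1, OP5@1) gives peak 15: d1:15  d2:13  d3:9  d4:4.
Shift OP4→2.
Schedule OP1@1, OP2@1, OP3@1, OP4@2, OP5@1: d1:11  d2:13  d3:13  d4:4 — peak 13.

13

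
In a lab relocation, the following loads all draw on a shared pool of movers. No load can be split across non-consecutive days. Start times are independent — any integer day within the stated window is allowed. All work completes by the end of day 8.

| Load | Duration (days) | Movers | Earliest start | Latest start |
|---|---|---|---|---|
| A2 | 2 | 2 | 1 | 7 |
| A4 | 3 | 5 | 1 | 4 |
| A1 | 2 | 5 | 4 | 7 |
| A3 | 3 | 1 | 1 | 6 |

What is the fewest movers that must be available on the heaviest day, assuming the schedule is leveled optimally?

5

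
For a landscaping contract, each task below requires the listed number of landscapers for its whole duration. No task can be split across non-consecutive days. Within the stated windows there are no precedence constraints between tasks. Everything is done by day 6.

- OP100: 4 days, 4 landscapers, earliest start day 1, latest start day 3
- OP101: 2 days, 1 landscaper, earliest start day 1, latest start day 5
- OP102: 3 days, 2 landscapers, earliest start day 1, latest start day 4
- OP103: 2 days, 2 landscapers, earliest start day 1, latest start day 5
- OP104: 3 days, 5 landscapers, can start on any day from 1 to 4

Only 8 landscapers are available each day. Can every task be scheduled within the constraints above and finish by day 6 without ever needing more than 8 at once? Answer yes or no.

no

The minimum achievable peak is 9; 8 < 9, so no feasible schedule stays within the cap.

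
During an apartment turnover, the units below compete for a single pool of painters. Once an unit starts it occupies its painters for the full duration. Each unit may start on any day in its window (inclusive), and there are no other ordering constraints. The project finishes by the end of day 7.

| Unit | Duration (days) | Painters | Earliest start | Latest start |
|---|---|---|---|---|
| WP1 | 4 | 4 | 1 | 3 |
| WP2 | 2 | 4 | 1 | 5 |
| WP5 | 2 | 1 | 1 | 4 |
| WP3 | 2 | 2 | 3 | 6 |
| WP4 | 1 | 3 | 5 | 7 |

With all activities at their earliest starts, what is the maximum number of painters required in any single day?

Early-start schedule: WP1@1, WP2@1, WP5@1, WP3@3, WP4@5.
Load per day: day 1: 9, day 2: 9, day 3: 6, day 4: 6, day 5: 3, day 6: 0, day 7: 0.
Peak is 9.

9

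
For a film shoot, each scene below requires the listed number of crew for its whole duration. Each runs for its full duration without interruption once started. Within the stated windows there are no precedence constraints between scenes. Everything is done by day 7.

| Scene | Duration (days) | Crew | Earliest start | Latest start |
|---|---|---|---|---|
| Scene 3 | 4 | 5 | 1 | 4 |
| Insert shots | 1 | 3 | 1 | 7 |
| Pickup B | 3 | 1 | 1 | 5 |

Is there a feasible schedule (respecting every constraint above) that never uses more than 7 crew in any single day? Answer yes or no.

yes

Schedule Scene 3@1, Insert shots@5, Pickup B@5: d1:5  d2:5  d3:5  d4:5  d5:4  d6:1  d7:1 — peak 5 ≤ 7.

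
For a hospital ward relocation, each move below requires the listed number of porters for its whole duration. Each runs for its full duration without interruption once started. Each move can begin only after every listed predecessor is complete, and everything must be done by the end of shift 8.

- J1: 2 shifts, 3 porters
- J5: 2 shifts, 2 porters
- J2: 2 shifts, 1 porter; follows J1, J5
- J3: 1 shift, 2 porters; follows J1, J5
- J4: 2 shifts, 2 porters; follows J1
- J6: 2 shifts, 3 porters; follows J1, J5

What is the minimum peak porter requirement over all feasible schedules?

4

Early-start (J1@1, J5@1, J2@3, J3@3, J4@3, J6@3) gives peak 8: s1:5  s2:5  s3:8  s4:6  s5:0  s6:0  s7:0  s8:0.
Shift J5→3, J2→5, J3→5, J6→6.
Schedule J1@1, J5@3, J2@5, J3@5, J4@3, J6@6: s1:3  s2:3  s3:4  s4:4  s5:3  s6:4  s7:3  s8:0 — peak 4.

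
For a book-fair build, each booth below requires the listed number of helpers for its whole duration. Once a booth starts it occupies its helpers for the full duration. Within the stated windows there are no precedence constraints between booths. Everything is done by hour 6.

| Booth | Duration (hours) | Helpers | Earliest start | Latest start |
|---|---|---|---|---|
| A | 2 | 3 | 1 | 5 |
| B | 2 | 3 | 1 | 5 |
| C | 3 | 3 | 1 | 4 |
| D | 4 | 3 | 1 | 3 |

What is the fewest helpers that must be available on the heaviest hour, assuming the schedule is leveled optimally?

6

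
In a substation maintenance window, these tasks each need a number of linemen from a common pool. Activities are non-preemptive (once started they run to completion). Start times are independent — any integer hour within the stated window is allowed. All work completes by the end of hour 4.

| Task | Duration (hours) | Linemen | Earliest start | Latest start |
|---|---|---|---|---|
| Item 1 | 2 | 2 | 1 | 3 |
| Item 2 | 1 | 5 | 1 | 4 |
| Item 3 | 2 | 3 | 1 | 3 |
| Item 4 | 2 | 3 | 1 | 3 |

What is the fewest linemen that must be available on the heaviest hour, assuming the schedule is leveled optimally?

Early-start (Item 1@1, Item 2@1, Item 3@1, Item 4@1) gives peak 13: h1:13  h2:8  h3:0  h4:0.
Shift Item 3→2, Item 4→3.
Schedule Item 1@1, Item 2@1, Item 3@2, Item 4@3: h1:7  h2:5  h3:6  h4:3 — peak 7.

7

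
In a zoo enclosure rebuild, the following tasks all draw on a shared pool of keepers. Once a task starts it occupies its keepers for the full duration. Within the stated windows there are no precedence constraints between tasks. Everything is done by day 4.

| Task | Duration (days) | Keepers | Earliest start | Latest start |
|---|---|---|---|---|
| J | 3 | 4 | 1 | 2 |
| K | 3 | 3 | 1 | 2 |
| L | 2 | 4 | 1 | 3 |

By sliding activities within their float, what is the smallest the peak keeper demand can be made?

Schedule J@1, K@1, L@1: d1:11  d2:11  d3:7  d4:0 — peak 11.
No arrangement of the 12 feasible schedules does better.

11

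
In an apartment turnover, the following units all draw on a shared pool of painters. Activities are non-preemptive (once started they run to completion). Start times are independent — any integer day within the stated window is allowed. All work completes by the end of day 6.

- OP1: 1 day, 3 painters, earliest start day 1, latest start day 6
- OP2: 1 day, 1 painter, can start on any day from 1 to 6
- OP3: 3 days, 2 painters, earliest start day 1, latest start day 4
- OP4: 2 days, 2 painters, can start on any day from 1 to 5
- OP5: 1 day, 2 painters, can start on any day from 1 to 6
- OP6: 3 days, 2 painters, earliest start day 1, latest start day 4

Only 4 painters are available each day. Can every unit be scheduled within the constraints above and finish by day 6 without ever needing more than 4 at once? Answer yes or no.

Schedule OP1@1, OP2@1, OP3@2, OP4@2, OP5@5, OP6@4: d1:4  d2:4  d3:4  d4:4  d5:4  d6:2 — peak 4 ≤ 4.

yes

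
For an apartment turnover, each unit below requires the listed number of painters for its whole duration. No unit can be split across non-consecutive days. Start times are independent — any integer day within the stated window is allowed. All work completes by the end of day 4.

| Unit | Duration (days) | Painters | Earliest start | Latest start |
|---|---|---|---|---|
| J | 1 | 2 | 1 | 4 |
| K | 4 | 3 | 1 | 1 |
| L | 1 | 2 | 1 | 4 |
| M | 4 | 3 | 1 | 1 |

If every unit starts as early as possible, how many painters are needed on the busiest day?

Early-start schedule: J@1, K@1, L@1, M@1.
Load per day: day 1: 10, day 2: 6, day 3: 6, day 4: 6.
Peak is 10.

10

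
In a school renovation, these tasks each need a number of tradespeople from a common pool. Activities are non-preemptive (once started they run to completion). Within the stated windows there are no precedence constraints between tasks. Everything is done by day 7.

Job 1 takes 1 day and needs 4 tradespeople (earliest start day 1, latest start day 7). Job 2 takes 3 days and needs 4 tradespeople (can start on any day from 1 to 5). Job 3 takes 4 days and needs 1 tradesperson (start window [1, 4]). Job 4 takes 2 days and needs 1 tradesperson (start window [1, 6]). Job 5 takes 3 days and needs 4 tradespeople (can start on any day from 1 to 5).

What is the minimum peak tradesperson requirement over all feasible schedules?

5

Early-start (Job 1@1, Job 2@1, Job 3@1, Job 4@1, Job 5@1) gives peak 14: d1:14  d2:10  d3:9  d4:1  d5:0  d6:0  d7:0.
Shift Job 2→2, Job 4→5, Job 5→5.
Schedule Job 1@1, Job 2@2, Job 3@1, Job 4@5, Job 5@5: d1:5  d2:5  d3:5  d4:5  d5:5  d6:5  d7:4 — peak 5.
Total tradesperson-days = 34 over 7 days ⇒ peak ≥ ⌈34/7⌉ = 5, so 5 is optimal.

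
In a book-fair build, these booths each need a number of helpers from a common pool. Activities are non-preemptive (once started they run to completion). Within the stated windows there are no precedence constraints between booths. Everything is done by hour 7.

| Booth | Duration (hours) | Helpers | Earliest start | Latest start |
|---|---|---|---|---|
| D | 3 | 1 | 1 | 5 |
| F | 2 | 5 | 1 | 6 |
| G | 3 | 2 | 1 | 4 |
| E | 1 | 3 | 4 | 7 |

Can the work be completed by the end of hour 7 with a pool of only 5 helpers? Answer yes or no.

Schedule D@1, F@4, G@1, E@6: h1:3  h2:3  h3:3  h4:5  h5:5  h6:3  h7:0 — peak 5 ≤ 5.

yes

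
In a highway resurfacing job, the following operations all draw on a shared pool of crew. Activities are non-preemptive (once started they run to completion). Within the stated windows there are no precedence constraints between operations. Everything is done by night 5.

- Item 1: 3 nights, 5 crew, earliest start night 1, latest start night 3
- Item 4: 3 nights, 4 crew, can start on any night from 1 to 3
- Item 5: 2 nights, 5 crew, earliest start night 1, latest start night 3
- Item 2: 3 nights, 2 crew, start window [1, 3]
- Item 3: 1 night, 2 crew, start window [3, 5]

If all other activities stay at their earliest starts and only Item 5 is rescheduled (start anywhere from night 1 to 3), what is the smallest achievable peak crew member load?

16

Item 5@1: n1:16  n2:16  n3:13  n4:0  n5:0 → peak 16
Item 5@2: n1:11  n2:16  n3:18  n4:0  n5:0 → peak 18
Item 5@3: n1:11  n2:11  n3:18  n4:5  n5:0 → peak 18
Best is Item 5@1, peak 16.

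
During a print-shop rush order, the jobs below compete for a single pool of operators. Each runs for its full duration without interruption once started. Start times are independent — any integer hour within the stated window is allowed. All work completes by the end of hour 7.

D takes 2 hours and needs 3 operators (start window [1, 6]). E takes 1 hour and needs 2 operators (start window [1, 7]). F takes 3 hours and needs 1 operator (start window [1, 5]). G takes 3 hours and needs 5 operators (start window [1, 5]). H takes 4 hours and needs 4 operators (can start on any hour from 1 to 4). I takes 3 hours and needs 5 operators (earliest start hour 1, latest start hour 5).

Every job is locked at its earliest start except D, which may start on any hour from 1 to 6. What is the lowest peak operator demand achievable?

17

D@1: h1:20  h2:18  h3:15  h4:4  h5:0  h6:0  h7:0 → peak 20
D@2: h1:17  h2:18  h3:18  h4:4  h5:0  h6:0  h7:0 → peak 18
D@3: h1:17  h2:15  h3:18  h4:7  h5:0  h6:0  h7:0 → peak 18
D@4: h1:17  h2:15  h3:15  h4:7  h5:3  h6:0  h7:0 → peak 17
D@5: h1:17  h2:15  h3:15  h4:4  h5:3  h6:3  h7:0 → peak 17
D@6: h1:17  h2:15  h3:15  h4:4  h5:0  h6:3  h7:3 → peak 17
Best is D@4, peak 17.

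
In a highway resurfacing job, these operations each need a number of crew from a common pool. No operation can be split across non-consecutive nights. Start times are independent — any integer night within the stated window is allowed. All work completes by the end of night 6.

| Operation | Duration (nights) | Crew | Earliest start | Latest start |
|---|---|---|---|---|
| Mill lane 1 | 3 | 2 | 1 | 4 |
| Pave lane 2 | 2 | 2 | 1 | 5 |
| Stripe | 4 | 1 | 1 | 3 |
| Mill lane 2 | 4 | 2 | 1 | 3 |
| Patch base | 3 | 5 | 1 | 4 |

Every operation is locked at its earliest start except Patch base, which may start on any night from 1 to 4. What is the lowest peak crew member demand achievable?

8

Patch base@1: n1:12  n2:12  n3:10  n4:3  n5:0  n6:0 → peak 12
Patch base@2: n1:7  n2:12  n3:10  n4:8  n5:0  n6:0 → peak 12
Patch base@3: n1:7  n2:7  n3:10  n4:8  n5:5  n6:0 → peak 10
Patch base@4: n1:7  n2:7  n3:5  n4:8  n5:5  n6:5 → peak 8
Best is Patch base@4, peak 8.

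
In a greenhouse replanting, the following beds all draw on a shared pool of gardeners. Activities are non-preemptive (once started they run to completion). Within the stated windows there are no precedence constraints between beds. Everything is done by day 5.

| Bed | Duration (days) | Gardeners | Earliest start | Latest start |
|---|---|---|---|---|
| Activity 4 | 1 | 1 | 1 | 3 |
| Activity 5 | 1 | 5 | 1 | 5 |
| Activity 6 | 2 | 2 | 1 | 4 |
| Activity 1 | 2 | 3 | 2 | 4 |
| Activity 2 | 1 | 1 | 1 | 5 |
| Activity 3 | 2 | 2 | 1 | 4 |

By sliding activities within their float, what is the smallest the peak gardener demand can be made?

Early-start (Activity 4@1, Activity 5@1, Activity 6@1, Activity 1@2, Activity 2@1, Activity 3@1) gives peak 11: d1:11  d2:7  d3:3  d4:0  d5:0.
Shift Activity 5→3, Activity 1→4, Activity 3→4.
Schedule Activity 4@1, Activity 5@3, Activity 6@1, Activity 1@4, Activity 2@1, Activity 3@4: d1:4  d2:2  d3:5  d4:5  d5:5 — peak 5.
Total gardener-days = 21 over 5 days ⇒ peak ≥ ⌈21/5⌉ = 5, so 5 is optimal.

5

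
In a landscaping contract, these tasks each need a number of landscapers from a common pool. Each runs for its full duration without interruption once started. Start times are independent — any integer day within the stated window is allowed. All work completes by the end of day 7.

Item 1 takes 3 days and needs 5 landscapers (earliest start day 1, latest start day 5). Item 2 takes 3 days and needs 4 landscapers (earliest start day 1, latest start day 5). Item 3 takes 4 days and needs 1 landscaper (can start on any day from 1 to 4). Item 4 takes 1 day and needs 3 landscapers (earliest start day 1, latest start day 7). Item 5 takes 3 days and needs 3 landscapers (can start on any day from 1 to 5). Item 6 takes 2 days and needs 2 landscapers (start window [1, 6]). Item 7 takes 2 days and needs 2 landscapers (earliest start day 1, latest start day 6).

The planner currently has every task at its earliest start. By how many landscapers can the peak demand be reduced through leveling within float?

12

Early-start peak: d1:20  d2:17  d3:13  d4:1  d5:0  d6:0  d7:0 ⇒ 20.
Leveled (Item 1@1, Item 2@4, Item 3@1, Item 4@7, Item 5@5, Item 6@1, Item 7@3): d1:8  d2:8  d3:8  d4:7  d5:7  d6:7  d7:6 ⇒ 8.
Reduction 20 − 8 = 12.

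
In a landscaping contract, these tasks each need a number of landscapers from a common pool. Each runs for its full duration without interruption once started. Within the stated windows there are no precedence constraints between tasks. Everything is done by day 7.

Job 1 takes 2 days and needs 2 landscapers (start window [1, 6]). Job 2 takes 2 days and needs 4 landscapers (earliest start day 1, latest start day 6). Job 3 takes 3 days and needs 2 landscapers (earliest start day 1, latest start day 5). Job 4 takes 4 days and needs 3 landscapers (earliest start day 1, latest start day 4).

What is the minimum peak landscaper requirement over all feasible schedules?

5

Early-start (Job 1@1, Job 2@1, Job 3@1, Job 4@1) gives peak 11: d1:11  d2:11  d3:5  d4:3  d5:0  d6:0  d7:0.
Shift Job 2→6, Job 3→3.
Schedule Job 1@1, Job 2@6, Job 3@3, Job 4@1: d1:5  d2:5  d3:5  d4:5  d5:2  d6:4  d7:4 — peak 5.
Total landscaper-days = 30 over 7 days ⇒ peak ≥ ⌈30/7⌉ = 5, so 5 is optimal.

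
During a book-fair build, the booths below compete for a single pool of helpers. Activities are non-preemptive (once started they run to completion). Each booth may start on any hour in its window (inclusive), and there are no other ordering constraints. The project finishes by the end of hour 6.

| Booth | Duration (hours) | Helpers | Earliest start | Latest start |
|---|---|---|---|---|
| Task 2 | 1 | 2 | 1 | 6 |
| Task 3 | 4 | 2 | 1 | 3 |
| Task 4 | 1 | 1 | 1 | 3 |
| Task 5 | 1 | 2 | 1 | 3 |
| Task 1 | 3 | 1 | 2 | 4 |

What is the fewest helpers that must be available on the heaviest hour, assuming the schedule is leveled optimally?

Early-start (Task 2@1, Task 3@1, Task 4@1, Task 5@1, Task 1@2) gives peak 7: h1:7  h2:3  h3:3  h4:3  h5:0  h6:0.
Shift Task 3→3, Task 5→2.
Schedule Task 2@1, Task 3@3, Task 4@1, Task 5@2, Task 1@2: h1:3  h2:3  h3:3  h4:3  h5:2  h6:2 — peak 3.
Total helper-hours = 16 over 6 hours ⇒ peak ≥ ⌈16/6⌉ = 3, so 3 is optimal.

3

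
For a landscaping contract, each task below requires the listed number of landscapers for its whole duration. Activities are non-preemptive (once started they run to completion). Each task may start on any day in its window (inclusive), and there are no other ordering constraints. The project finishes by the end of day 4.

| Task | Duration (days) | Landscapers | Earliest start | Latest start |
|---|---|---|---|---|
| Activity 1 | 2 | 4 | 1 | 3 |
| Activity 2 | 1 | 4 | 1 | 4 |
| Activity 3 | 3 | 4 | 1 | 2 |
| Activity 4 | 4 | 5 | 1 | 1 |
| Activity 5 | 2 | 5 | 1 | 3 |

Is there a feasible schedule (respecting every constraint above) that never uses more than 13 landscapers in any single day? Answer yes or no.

no

Total landscaper-days = 54; over 4 days the average is 54/4 > 13, so some day must exceed 13.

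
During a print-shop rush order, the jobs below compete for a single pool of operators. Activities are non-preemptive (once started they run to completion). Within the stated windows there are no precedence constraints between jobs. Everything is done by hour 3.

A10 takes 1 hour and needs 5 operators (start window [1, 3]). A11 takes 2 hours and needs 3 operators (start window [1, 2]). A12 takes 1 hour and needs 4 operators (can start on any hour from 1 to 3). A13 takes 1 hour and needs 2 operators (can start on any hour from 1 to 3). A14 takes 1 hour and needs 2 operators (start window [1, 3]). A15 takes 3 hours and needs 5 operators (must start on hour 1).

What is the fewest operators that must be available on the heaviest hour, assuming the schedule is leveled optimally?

12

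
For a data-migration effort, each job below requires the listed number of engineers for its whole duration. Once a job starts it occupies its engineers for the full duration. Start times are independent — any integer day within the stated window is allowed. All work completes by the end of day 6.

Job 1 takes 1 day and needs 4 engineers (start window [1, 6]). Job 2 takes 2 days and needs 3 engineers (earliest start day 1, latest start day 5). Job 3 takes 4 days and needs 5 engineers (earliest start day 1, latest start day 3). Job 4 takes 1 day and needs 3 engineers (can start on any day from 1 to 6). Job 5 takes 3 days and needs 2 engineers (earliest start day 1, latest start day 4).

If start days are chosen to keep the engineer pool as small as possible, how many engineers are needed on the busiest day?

7

Early-start (Job 1@1, Job 2@1, Job 3@1, Job 4@1, Job 5@1) gives peak 17: d1:17  d2:10  d3:7  d4:5  d5:0  d6:0.
Shift Job 3→3, Job 4→2, Job 5→3.
Schedule Job 1@1, Job 2@1, Job 3@3, Job 4@2, Job 5@3: d1:7  d2:6  d3:7  d4:7  d5:7  d6:5 — peak 7.
Total engineer-days = 39 over 6 days ⇒ peak ≥ ⌈39/6⌉ = 7, so 7 is optimal.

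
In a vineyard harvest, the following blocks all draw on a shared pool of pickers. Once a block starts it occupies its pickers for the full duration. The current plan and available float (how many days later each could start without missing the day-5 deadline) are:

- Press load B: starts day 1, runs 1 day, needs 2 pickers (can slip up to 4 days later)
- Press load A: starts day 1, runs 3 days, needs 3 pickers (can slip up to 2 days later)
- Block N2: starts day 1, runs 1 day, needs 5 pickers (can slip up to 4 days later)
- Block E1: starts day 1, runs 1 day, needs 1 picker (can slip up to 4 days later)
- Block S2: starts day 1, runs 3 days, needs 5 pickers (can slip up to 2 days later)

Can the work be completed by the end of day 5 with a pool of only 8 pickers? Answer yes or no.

Schedule Press load B@1, Press load A@1, Block N2@2, Block E1@1, Block S2@3: d1:6  d2:8  d3:8  d4:5  d5:5 — peak 8 ≤ 8.

yes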